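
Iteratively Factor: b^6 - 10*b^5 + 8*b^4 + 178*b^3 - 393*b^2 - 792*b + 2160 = (b - 4)*(b^5 - 6*b^4 - 16*b^3 + 114*b^2 + 63*b - 540) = (b - 4)*(b + 3)*(b^4 - 9*b^3 + 11*b^2 + 81*b - 180) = (b - 4)^2*(b + 3)*(b^3 - 5*b^2 - 9*b + 45) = (b - 5)*(b - 4)^2*(b + 3)*(b^2 - 9) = (b - 5)*(b - 4)^2*(b + 3)^2*(b - 3)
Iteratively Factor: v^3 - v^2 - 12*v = (v)*(v^2 - v - 12) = v*(v + 3)*(v - 4)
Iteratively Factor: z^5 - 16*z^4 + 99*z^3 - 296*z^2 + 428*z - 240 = (z - 2)*(z^4 - 14*z^3 + 71*z^2 - 154*z + 120) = (z - 5)*(z - 2)*(z^3 - 9*z^2 + 26*z - 24) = (z - 5)*(z - 3)*(z - 2)*(z^2 - 6*z + 8) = (z - 5)*(z - 4)*(z - 3)*(z - 2)*(z - 2)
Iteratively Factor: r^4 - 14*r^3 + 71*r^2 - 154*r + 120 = (r - 5)*(r^3 - 9*r^2 + 26*r - 24) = (r - 5)*(r - 3)*(r^2 - 6*r + 8) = (r - 5)*(r - 4)*(r - 3)*(r - 2)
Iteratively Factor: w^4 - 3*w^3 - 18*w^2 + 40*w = (w + 4)*(w^3 - 7*w^2 + 10*w) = w*(w + 4)*(w^2 - 7*w + 10) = w*(w - 5)*(w + 4)*(w - 2)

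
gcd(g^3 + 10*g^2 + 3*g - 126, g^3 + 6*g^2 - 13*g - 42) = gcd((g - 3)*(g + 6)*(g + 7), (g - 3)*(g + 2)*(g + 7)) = g^2 + 4*g - 21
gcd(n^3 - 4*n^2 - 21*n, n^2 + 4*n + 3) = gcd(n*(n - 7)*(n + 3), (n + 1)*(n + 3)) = n + 3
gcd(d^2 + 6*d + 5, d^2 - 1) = d + 1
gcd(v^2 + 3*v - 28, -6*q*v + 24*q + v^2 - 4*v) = v - 4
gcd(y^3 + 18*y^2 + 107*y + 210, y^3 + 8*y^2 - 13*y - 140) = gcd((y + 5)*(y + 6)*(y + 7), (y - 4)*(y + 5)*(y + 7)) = y^2 + 12*y + 35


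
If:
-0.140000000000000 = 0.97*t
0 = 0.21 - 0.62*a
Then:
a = 0.34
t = -0.14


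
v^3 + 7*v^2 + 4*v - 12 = (v - 1)*(v + 2)*(v + 6)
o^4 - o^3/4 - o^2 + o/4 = o*(o - 1)*(o - 1/4)*(o + 1)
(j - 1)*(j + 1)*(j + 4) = j^3 + 4*j^2 - j - 4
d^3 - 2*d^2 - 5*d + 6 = (d - 3)*(d - 1)*(d + 2)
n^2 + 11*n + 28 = (n + 4)*(n + 7)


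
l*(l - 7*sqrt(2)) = l^2 - 7*sqrt(2)*l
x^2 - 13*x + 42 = (x - 7)*(x - 6)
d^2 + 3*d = d*(d + 3)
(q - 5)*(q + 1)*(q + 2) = q^3 - 2*q^2 - 13*q - 10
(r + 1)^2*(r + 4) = r^3 + 6*r^2 + 9*r + 4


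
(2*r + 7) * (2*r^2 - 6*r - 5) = 4*r^3 + 2*r^2 - 52*r - 35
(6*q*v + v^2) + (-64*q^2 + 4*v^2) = -64*q^2 + 6*q*v + 5*v^2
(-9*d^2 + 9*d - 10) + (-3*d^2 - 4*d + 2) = -12*d^2 + 5*d - 8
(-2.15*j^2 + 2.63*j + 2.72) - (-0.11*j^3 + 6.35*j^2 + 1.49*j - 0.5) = 0.11*j^3 - 8.5*j^2 + 1.14*j + 3.22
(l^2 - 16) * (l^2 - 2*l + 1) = l^4 - 2*l^3 - 15*l^2 + 32*l - 16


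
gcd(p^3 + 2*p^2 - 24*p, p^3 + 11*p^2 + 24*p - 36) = p + 6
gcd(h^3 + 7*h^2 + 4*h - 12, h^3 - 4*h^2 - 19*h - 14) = h + 2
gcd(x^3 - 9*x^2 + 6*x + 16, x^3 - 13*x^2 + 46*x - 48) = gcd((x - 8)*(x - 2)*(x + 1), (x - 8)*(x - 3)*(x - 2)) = x^2 - 10*x + 16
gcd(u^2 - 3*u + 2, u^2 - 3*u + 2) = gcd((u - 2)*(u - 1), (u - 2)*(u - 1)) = u^2 - 3*u + 2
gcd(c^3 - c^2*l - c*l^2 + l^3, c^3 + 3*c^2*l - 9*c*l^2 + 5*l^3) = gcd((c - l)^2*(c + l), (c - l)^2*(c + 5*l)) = c^2 - 2*c*l + l^2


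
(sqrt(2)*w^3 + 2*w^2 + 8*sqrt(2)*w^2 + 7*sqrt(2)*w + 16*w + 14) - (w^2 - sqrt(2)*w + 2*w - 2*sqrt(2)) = sqrt(2)*w^3 + w^2 + 8*sqrt(2)*w^2 + 8*sqrt(2)*w + 14*w + 2*sqrt(2) + 14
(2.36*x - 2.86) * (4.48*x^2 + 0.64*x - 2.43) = 10.5728*x^3 - 11.3024*x^2 - 7.5652*x + 6.9498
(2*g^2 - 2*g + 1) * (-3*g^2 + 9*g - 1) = -6*g^4 + 24*g^3 - 23*g^2 + 11*g - 1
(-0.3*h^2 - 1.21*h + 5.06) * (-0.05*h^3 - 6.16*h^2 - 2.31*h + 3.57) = 0.015*h^5 + 1.9085*h^4 + 7.8936*h^3 - 29.4455*h^2 - 16.0083*h + 18.0642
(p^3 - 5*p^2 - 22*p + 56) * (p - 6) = p^4 - 11*p^3 + 8*p^2 + 188*p - 336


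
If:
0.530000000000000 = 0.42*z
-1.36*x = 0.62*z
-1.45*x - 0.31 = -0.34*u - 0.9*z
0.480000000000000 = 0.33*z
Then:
No Solution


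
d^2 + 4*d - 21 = (d - 3)*(d + 7)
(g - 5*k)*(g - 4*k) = g^2 - 9*g*k + 20*k^2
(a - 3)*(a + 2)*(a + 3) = a^3 + 2*a^2 - 9*a - 18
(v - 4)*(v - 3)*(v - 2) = v^3 - 9*v^2 + 26*v - 24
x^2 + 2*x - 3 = (x - 1)*(x + 3)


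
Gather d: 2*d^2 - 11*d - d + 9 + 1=2*d^2 - 12*d + 10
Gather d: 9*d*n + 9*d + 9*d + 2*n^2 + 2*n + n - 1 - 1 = d*(9*n + 18) + 2*n^2 + 3*n - 2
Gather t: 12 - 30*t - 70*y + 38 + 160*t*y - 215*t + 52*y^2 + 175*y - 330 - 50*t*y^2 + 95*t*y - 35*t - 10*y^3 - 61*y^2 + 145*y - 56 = t*(-50*y^2 + 255*y - 280) - 10*y^3 - 9*y^2 + 250*y - 336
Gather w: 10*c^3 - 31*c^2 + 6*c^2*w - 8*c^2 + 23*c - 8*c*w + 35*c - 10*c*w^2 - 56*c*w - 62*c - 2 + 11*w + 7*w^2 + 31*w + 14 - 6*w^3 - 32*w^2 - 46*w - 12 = 10*c^3 - 39*c^2 - 4*c - 6*w^3 + w^2*(-10*c - 25) + w*(6*c^2 - 64*c - 4)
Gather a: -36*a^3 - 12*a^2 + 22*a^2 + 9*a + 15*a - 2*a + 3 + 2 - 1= -36*a^3 + 10*a^2 + 22*a + 4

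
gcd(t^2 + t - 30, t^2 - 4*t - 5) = t - 5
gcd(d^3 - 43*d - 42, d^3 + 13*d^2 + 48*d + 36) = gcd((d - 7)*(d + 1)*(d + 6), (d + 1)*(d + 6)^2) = d^2 + 7*d + 6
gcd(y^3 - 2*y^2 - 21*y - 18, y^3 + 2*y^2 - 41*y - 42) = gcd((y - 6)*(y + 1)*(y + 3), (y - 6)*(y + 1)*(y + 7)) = y^2 - 5*y - 6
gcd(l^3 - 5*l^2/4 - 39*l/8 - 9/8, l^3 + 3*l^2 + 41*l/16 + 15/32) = l^2 + 7*l/4 + 3/8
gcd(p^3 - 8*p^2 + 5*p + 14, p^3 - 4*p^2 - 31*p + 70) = p^2 - 9*p + 14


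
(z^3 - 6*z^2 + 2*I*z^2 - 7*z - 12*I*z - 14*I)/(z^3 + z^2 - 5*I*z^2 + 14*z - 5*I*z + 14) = (z - 7)/(z - 7*I)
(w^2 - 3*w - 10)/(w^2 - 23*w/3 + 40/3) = 3*(w + 2)/(3*w - 8)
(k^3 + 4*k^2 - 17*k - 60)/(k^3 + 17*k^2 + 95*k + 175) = (k^2 - k - 12)/(k^2 + 12*k + 35)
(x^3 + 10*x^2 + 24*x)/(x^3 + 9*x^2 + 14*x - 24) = x/(x - 1)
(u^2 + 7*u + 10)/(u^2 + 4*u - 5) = (u + 2)/(u - 1)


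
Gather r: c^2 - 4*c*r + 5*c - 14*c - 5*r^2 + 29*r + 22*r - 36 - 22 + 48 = c^2 - 9*c - 5*r^2 + r*(51 - 4*c) - 10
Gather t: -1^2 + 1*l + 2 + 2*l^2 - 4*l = 2*l^2 - 3*l + 1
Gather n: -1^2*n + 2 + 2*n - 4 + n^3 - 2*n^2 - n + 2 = n^3 - 2*n^2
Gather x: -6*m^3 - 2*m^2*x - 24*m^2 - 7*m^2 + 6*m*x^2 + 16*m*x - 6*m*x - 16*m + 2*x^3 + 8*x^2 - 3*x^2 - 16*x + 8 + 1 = -6*m^3 - 31*m^2 - 16*m + 2*x^3 + x^2*(6*m + 5) + x*(-2*m^2 + 10*m - 16) + 9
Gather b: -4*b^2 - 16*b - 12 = -4*b^2 - 16*b - 12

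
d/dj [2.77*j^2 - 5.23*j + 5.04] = 5.54*j - 5.23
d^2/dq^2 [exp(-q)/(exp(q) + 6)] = ((exp(q) + 6)^2 + (exp(q) + 6)*exp(q) + 2*exp(2*q))*exp(-q)/(exp(q) + 6)^3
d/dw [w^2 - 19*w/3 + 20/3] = 2*w - 19/3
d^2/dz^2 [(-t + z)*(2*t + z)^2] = 6*t + 6*z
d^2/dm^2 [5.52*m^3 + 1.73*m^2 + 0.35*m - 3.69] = 33.12*m + 3.46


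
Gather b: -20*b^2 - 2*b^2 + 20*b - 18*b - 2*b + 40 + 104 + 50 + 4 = 198 - 22*b^2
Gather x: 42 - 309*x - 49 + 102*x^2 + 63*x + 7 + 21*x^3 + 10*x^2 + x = 21*x^3 + 112*x^2 - 245*x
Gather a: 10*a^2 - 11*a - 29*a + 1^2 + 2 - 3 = 10*a^2 - 40*a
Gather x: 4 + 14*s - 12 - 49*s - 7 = -35*s - 15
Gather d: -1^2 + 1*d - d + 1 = 0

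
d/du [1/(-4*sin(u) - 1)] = 4*cos(u)/(4*sin(u) + 1)^2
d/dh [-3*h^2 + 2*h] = 2 - 6*h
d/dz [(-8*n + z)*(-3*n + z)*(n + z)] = 13*n^2 - 20*n*z + 3*z^2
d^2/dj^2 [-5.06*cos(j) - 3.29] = 5.06*cos(j)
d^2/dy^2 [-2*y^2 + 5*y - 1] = -4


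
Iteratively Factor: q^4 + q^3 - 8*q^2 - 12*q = (q - 3)*(q^3 + 4*q^2 + 4*q) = q*(q - 3)*(q^2 + 4*q + 4) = q*(q - 3)*(q + 2)*(q + 2)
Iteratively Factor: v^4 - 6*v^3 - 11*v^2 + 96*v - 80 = (v - 4)*(v^3 - 2*v^2 - 19*v + 20) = (v - 4)*(v - 1)*(v^2 - v - 20) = (v - 4)*(v - 1)*(v + 4)*(v - 5)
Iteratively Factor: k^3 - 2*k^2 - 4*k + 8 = (k + 2)*(k^2 - 4*k + 4) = (k - 2)*(k + 2)*(k - 2)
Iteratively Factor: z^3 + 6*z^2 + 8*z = (z + 4)*(z^2 + 2*z) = z*(z + 4)*(z + 2)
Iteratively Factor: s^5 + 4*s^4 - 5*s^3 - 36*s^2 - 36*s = (s + 2)*(s^4 + 2*s^3 - 9*s^2 - 18*s) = (s + 2)^2*(s^3 - 9*s) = (s + 2)^2*(s + 3)*(s^2 - 3*s) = (s - 3)*(s + 2)^2*(s + 3)*(s)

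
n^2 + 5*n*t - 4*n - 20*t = (n - 4)*(n + 5*t)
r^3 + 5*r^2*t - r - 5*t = (r - 1)*(r + 1)*(r + 5*t)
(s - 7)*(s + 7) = s^2 - 49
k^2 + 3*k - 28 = (k - 4)*(k + 7)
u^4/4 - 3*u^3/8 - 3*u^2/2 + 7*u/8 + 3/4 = (u/4 + 1/2)*(u - 3)*(u - 1)*(u + 1/2)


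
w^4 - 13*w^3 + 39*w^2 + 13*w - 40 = (w - 8)*(w - 5)*(w - 1)*(w + 1)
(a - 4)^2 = a^2 - 8*a + 16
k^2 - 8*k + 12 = (k - 6)*(k - 2)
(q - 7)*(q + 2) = q^2 - 5*q - 14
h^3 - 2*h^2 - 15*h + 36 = (h - 3)^2*(h + 4)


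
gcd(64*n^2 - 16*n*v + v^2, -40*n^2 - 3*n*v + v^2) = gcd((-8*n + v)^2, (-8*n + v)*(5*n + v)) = -8*n + v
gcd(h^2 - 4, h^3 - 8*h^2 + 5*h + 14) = h - 2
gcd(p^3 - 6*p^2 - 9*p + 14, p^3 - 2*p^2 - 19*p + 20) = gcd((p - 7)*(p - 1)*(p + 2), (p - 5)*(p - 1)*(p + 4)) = p - 1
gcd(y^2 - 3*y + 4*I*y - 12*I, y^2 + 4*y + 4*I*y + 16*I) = y + 4*I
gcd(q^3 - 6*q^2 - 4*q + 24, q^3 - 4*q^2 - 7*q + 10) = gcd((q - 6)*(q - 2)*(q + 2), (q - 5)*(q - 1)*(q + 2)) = q + 2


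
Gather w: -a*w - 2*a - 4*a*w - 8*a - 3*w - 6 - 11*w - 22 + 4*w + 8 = -10*a + w*(-5*a - 10) - 20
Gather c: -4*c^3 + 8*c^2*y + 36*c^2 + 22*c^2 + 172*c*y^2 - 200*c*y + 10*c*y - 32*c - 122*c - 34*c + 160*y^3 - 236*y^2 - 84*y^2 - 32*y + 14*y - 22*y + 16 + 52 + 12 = -4*c^3 + c^2*(8*y + 58) + c*(172*y^2 - 190*y - 188) + 160*y^3 - 320*y^2 - 40*y + 80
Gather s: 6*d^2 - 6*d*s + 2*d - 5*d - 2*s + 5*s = 6*d^2 - 3*d + s*(3 - 6*d)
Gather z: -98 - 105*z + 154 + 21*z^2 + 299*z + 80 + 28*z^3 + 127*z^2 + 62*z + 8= 28*z^3 + 148*z^2 + 256*z + 144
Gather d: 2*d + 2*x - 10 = 2*d + 2*x - 10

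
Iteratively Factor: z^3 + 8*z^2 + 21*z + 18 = (z + 2)*(z^2 + 6*z + 9) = (z + 2)*(z + 3)*(z + 3)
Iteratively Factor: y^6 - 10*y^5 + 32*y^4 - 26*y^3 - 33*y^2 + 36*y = (y)*(y^5 - 10*y^4 + 32*y^3 - 26*y^2 - 33*y + 36) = y*(y - 3)*(y^4 - 7*y^3 + 11*y^2 + 7*y - 12) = y*(y - 3)*(y + 1)*(y^3 - 8*y^2 + 19*y - 12) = y*(y - 3)*(y - 1)*(y + 1)*(y^2 - 7*y + 12) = y*(y - 3)^2*(y - 1)*(y + 1)*(y - 4)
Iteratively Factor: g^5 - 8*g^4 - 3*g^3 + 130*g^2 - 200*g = (g - 5)*(g^4 - 3*g^3 - 18*g^2 + 40*g) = (g - 5)^2*(g^3 + 2*g^2 - 8*g) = g*(g - 5)^2*(g^2 + 2*g - 8) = g*(g - 5)^2*(g + 4)*(g - 2)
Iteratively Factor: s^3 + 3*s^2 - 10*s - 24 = (s - 3)*(s^2 + 6*s + 8) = (s - 3)*(s + 2)*(s + 4)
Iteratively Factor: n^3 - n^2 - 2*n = (n - 2)*(n^2 + n) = (n - 2)*(n + 1)*(n)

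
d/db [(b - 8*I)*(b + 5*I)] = 2*b - 3*I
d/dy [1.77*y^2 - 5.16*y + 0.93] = 3.54*y - 5.16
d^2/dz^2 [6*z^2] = 12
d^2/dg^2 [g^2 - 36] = 2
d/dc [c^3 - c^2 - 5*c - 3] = 3*c^2 - 2*c - 5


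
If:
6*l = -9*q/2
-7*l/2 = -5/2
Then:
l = 5/7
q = -20/21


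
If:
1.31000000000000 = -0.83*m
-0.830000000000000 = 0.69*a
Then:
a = -1.20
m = -1.58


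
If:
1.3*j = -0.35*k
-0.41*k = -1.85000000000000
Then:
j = -1.21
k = 4.51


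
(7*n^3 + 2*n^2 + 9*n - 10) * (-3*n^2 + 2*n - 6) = -21*n^5 + 8*n^4 - 65*n^3 + 36*n^2 - 74*n + 60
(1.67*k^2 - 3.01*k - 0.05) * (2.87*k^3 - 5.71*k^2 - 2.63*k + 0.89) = 4.7929*k^5 - 18.1744*k^4 + 12.6515*k^3 + 9.6881*k^2 - 2.5474*k - 0.0445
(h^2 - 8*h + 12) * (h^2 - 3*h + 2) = h^4 - 11*h^3 + 38*h^2 - 52*h + 24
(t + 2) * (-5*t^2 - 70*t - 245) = -5*t^3 - 80*t^2 - 385*t - 490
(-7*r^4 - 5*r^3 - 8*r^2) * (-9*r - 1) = 63*r^5 + 52*r^4 + 77*r^3 + 8*r^2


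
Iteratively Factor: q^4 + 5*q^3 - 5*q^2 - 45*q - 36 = (q + 1)*(q^3 + 4*q^2 - 9*q - 36) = (q - 3)*(q + 1)*(q^2 + 7*q + 12) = (q - 3)*(q + 1)*(q + 4)*(q + 3)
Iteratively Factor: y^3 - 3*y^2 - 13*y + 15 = (y - 1)*(y^2 - 2*y - 15) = (y - 5)*(y - 1)*(y + 3)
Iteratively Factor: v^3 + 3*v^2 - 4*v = (v)*(v^2 + 3*v - 4) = v*(v + 4)*(v - 1)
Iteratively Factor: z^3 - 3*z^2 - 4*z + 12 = (z - 3)*(z^2 - 4) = (z - 3)*(z - 2)*(z + 2)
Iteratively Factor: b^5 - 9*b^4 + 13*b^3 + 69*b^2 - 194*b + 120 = (b - 2)*(b^4 - 7*b^3 - b^2 + 67*b - 60) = (b - 2)*(b + 3)*(b^3 - 10*b^2 + 29*b - 20) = (b - 4)*(b - 2)*(b + 3)*(b^2 - 6*b + 5) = (b - 5)*(b - 4)*(b - 2)*(b + 3)*(b - 1)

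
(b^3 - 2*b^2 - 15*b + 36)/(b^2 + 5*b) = (b^3 - 2*b^2 - 15*b + 36)/(b*(b + 5))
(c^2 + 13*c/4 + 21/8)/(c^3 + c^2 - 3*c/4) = (4*c + 7)/(2*c*(2*c - 1))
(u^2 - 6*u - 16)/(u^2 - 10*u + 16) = (u + 2)/(u - 2)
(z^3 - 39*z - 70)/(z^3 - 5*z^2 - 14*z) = (z + 5)/z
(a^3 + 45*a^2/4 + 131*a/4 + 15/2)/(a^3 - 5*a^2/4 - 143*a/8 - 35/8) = 2*(a^2 + 11*a + 30)/(2*a^2 - 3*a - 35)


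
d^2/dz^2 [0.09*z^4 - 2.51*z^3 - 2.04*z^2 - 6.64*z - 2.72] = 1.08*z^2 - 15.06*z - 4.08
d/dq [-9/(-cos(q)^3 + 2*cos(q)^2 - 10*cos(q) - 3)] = 9*(3*cos(q)^2 - 4*cos(q) + 10)*sin(q)/(cos(q)^3 - 2*cos(q)^2 + 10*cos(q) + 3)^2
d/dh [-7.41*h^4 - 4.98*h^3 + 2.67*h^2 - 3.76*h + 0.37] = -29.64*h^3 - 14.94*h^2 + 5.34*h - 3.76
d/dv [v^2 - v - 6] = 2*v - 1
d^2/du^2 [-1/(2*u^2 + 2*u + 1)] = 4*(2*u^2 + 2*u - 2*(2*u + 1)^2 + 1)/(2*u^2 + 2*u + 1)^3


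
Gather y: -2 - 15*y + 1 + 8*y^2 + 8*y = 8*y^2 - 7*y - 1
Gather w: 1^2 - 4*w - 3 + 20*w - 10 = 16*w - 12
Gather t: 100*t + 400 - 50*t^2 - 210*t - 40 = -50*t^2 - 110*t + 360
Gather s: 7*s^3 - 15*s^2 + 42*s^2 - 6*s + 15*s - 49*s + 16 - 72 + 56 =7*s^3 + 27*s^2 - 40*s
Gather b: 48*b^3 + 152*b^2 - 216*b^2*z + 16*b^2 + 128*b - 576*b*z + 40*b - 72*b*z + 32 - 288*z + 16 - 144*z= 48*b^3 + b^2*(168 - 216*z) + b*(168 - 648*z) - 432*z + 48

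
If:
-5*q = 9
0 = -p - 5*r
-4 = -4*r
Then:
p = -5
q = -9/5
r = 1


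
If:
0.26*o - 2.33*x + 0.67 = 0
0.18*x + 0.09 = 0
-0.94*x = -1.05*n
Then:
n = -0.45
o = -7.06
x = -0.50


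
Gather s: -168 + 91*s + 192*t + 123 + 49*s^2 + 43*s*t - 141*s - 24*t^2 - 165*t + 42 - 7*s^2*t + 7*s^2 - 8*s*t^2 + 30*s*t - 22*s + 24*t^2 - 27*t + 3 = s^2*(56 - 7*t) + s*(-8*t^2 + 73*t - 72)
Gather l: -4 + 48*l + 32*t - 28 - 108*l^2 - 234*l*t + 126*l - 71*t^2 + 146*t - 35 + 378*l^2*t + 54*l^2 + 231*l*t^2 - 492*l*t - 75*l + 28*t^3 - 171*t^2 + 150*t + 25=l^2*(378*t - 54) + l*(231*t^2 - 726*t + 99) + 28*t^3 - 242*t^2 + 328*t - 42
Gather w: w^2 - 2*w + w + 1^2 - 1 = w^2 - w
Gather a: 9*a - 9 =9*a - 9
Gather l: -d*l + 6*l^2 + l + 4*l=6*l^2 + l*(5 - d)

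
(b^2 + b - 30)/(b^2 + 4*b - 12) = (b - 5)/(b - 2)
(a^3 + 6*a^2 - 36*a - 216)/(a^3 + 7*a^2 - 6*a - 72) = (a^2 - 36)/(a^2 + a - 12)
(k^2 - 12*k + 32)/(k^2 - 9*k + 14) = (k^2 - 12*k + 32)/(k^2 - 9*k + 14)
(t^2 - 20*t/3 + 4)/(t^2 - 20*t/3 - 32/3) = (-3*t^2 + 20*t - 12)/(-3*t^2 + 20*t + 32)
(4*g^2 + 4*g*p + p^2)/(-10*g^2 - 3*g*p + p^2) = (2*g + p)/(-5*g + p)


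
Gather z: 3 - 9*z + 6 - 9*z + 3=12 - 18*z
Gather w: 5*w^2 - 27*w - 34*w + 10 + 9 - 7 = 5*w^2 - 61*w + 12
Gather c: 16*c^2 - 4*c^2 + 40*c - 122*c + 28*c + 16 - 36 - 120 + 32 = 12*c^2 - 54*c - 108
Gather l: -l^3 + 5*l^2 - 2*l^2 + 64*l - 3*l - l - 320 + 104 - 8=-l^3 + 3*l^2 + 60*l - 224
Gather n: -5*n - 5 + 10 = 5 - 5*n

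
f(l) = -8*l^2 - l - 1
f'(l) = -16*l - 1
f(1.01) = -10.17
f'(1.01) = -17.16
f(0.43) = -2.91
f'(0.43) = -7.88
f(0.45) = -3.07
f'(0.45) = -8.20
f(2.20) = -41.92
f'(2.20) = -36.20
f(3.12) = -82.00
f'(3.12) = -50.92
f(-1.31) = -13.42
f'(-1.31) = 19.96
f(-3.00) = -70.00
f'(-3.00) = 47.00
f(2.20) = -41.92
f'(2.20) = -36.20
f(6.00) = -295.00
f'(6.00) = -97.00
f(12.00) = -1165.00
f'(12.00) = -193.00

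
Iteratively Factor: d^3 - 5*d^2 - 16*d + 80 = (d + 4)*(d^2 - 9*d + 20) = (d - 4)*(d + 4)*(d - 5)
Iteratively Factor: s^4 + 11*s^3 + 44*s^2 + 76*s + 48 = (s + 2)*(s^3 + 9*s^2 + 26*s + 24) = (s + 2)*(s + 3)*(s^2 + 6*s + 8) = (s + 2)*(s + 3)*(s + 4)*(s + 2)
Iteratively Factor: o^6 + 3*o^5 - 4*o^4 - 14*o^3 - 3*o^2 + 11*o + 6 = (o + 3)*(o^5 - 4*o^3 - 2*o^2 + 3*o + 2) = (o - 2)*(o + 3)*(o^4 + 2*o^3 - 2*o - 1) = (o - 2)*(o - 1)*(o + 3)*(o^3 + 3*o^2 + 3*o + 1) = (o - 2)*(o - 1)*(o + 1)*(o + 3)*(o^2 + 2*o + 1) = (o - 2)*(o - 1)*(o + 1)^2*(o + 3)*(o + 1)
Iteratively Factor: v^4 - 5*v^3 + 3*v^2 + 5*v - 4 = (v + 1)*(v^3 - 6*v^2 + 9*v - 4) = (v - 1)*(v + 1)*(v^2 - 5*v + 4) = (v - 1)^2*(v + 1)*(v - 4)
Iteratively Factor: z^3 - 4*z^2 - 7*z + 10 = (z - 1)*(z^2 - 3*z - 10) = (z - 1)*(z + 2)*(z - 5)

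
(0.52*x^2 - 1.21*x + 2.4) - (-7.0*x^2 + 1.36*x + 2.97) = 7.52*x^2 - 2.57*x - 0.57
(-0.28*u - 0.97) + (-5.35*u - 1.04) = -5.63*u - 2.01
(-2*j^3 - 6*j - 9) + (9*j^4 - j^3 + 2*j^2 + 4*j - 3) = 9*j^4 - 3*j^3 + 2*j^2 - 2*j - 12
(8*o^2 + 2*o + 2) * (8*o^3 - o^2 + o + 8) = 64*o^5 + 8*o^4 + 22*o^3 + 64*o^2 + 18*o + 16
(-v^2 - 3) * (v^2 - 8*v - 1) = -v^4 + 8*v^3 - 2*v^2 + 24*v + 3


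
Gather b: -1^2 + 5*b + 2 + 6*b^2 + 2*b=6*b^2 + 7*b + 1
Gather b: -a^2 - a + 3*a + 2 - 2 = -a^2 + 2*a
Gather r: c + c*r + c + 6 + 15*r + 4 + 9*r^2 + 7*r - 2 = 2*c + 9*r^2 + r*(c + 22) + 8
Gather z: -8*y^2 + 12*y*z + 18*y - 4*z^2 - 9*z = -8*y^2 + 18*y - 4*z^2 + z*(12*y - 9)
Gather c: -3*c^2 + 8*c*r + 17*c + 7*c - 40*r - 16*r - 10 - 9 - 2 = -3*c^2 + c*(8*r + 24) - 56*r - 21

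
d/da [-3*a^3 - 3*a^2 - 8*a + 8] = -9*a^2 - 6*a - 8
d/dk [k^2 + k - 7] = 2*k + 1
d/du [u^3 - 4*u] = 3*u^2 - 4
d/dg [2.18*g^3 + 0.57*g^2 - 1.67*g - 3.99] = 6.54*g^2 + 1.14*g - 1.67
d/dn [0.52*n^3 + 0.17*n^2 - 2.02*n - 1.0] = 1.56*n^2 + 0.34*n - 2.02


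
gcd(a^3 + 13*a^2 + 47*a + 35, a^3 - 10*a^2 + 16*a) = 1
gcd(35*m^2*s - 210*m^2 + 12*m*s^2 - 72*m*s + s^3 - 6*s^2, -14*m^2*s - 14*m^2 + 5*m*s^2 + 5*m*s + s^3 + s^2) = 7*m + s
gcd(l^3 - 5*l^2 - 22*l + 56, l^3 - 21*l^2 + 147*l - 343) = l - 7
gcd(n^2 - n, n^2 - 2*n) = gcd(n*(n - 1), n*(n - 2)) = n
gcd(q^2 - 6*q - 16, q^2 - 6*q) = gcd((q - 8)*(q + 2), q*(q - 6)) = 1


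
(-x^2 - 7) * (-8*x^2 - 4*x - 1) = 8*x^4 + 4*x^3 + 57*x^2 + 28*x + 7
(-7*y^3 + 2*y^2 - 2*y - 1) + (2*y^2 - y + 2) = -7*y^3 + 4*y^2 - 3*y + 1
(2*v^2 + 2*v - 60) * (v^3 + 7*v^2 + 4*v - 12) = 2*v^5 + 16*v^4 - 38*v^3 - 436*v^2 - 264*v + 720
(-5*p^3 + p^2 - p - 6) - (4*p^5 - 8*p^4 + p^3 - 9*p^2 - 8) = -4*p^5 + 8*p^4 - 6*p^3 + 10*p^2 - p + 2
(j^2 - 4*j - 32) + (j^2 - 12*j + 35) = 2*j^2 - 16*j + 3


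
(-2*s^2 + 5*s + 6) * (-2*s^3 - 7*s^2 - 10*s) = 4*s^5 + 4*s^4 - 27*s^3 - 92*s^2 - 60*s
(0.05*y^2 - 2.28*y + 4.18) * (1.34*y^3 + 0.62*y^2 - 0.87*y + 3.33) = 0.067*y^5 - 3.0242*y^4 + 4.1441*y^3 + 4.7417*y^2 - 11.229*y + 13.9194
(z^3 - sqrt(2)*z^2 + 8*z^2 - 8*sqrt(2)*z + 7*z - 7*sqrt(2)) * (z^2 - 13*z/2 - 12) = z^5 - sqrt(2)*z^4 + 3*z^4/2 - 57*z^3 - 3*sqrt(2)*z^3/2 - 283*z^2/2 + 57*sqrt(2)*z^2 - 84*z + 283*sqrt(2)*z/2 + 84*sqrt(2)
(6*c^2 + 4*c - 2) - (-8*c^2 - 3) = 14*c^2 + 4*c + 1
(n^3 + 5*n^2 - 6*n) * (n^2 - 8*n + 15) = n^5 - 3*n^4 - 31*n^3 + 123*n^2 - 90*n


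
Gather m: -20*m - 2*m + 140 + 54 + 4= 198 - 22*m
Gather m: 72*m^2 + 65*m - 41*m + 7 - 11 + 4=72*m^2 + 24*m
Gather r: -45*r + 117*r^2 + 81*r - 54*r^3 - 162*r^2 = -54*r^3 - 45*r^2 + 36*r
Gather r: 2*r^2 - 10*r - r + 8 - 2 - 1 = 2*r^2 - 11*r + 5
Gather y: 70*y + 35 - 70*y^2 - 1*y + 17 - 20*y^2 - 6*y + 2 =-90*y^2 + 63*y + 54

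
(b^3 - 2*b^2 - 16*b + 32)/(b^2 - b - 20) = (b^2 - 6*b + 8)/(b - 5)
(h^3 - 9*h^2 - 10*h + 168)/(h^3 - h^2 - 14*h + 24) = (h^2 - 13*h + 42)/(h^2 - 5*h + 6)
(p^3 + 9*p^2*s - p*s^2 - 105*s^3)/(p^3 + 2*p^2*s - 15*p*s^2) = (p + 7*s)/p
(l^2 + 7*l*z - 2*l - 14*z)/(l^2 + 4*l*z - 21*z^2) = (2 - l)/(-l + 3*z)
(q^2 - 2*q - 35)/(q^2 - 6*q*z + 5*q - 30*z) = (7 - q)/(-q + 6*z)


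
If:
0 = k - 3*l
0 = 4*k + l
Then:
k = 0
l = 0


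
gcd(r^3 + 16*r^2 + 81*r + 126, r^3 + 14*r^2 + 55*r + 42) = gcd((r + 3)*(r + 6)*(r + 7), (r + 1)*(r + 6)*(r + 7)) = r^2 + 13*r + 42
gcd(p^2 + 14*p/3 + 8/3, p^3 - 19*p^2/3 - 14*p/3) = p + 2/3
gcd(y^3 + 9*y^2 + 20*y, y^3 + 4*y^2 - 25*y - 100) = y^2 + 9*y + 20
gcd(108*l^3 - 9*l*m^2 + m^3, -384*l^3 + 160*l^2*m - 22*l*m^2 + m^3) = 6*l - m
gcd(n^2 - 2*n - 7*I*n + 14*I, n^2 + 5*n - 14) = n - 2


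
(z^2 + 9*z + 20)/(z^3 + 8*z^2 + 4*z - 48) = (z + 5)/(z^2 + 4*z - 12)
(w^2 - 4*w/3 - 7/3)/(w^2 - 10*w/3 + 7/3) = (w + 1)/(w - 1)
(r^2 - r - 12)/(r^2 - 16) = (r + 3)/(r + 4)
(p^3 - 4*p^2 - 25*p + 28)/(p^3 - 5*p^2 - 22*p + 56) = (p - 1)/(p - 2)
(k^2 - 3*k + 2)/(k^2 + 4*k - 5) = (k - 2)/(k + 5)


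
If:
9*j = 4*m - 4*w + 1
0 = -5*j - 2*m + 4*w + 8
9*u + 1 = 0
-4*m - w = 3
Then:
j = 77/131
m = -101/262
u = -1/9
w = -191/131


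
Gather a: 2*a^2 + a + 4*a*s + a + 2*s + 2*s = 2*a^2 + a*(4*s + 2) + 4*s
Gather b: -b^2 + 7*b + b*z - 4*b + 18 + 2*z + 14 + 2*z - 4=-b^2 + b*(z + 3) + 4*z + 28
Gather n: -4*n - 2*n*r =n*(-2*r - 4)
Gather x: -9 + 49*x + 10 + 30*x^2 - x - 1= 30*x^2 + 48*x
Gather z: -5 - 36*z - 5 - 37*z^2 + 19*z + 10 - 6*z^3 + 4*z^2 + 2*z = -6*z^3 - 33*z^2 - 15*z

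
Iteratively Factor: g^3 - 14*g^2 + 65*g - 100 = (g - 5)*(g^2 - 9*g + 20) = (g - 5)*(g - 4)*(g - 5)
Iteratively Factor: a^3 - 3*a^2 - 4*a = (a - 4)*(a^2 + a) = (a - 4)*(a + 1)*(a)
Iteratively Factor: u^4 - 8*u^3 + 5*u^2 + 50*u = (u - 5)*(u^3 - 3*u^2 - 10*u) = (u - 5)*(u + 2)*(u^2 - 5*u) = (u - 5)^2*(u + 2)*(u)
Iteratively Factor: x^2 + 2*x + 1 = (x + 1)*(x + 1)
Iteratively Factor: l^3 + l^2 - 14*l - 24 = (l - 4)*(l^2 + 5*l + 6) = (l - 4)*(l + 2)*(l + 3)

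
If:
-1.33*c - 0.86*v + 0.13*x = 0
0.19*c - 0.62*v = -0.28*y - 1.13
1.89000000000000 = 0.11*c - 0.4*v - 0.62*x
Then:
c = -0.267051732961305*y - 1.3260177256533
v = 0.369774468931213*y + 1.41622037439657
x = -0.285944319674562*y - 4.19733887029111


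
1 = 1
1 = 1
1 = 1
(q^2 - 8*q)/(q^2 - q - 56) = q/(q + 7)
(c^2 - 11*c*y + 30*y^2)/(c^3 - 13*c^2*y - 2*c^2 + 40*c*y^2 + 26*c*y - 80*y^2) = (-c + 6*y)/(-c^2 + 8*c*y + 2*c - 16*y)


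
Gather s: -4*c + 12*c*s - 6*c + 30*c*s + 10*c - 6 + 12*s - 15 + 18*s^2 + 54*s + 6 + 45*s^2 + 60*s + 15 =63*s^2 + s*(42*c + 126)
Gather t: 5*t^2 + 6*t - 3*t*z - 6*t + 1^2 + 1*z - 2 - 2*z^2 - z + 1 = 5*t^2 - 3*t*z - 2*z^2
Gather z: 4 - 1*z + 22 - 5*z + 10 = 36 - 6*z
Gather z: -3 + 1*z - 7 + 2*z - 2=3*z - 12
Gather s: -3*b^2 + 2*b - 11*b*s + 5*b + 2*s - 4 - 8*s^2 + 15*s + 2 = -3*b^2 + 7*b - 8*s^2 + s*(17 - 11*b) - 2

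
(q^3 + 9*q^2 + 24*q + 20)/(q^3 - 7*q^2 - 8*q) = (q^3 + 9*q^2 + 24*q + 20)/(q*(q^2 - 7*q - 8))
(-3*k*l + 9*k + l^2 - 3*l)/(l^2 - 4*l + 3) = (-3*k + l)/(l - 1)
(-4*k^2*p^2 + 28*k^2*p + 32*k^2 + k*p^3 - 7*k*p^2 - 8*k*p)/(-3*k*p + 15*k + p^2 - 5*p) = k*(4*k*p^2 - 28*k*p - 32*k - p^3 + 7*p^2 + 8*p)/(3*k*p - 15*k - p^2 + 5*p)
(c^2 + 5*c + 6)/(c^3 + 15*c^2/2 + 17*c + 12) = 2*(c + 3)/(2*c^2 + 11*c + 12)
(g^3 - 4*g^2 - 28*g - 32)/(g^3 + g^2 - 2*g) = (g^2 - 6*g - 16)/(g*(g - 1))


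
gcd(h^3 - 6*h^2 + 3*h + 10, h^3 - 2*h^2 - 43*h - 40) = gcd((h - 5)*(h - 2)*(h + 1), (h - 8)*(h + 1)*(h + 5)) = h + 1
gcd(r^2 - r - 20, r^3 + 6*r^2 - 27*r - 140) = r^2 - r - 20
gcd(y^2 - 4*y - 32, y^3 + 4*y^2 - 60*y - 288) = y - 8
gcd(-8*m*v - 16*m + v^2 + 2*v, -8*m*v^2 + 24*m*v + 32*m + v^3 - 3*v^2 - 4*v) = -8*m + v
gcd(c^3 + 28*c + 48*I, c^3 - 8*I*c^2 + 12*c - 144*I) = c^2 - 2*I*c + 24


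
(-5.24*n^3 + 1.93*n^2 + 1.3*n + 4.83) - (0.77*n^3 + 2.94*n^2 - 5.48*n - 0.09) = -6.01*n^3 - 1.01*n^2 + 6.78*n + 4.92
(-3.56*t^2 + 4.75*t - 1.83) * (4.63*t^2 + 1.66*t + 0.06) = -16.4828*t^4 + 16.0829*t^3 - 0.801500000000001*t^2 - 2.7528*t - 0.1098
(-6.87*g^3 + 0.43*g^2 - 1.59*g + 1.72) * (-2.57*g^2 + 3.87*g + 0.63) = 17.6559*g^5 - 27.692*g^4 + 1.4223*g^3 - 10.3028*g^2 + 5.6547*g + 1.0836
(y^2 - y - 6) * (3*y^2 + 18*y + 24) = 3*y^4 + 15*y^3 - 12*y^2 - 132*y - 144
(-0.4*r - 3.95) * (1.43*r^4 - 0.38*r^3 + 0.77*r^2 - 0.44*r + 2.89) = -0.572*r^5 - 5.4965*r^4 + 1.193*r^3 - 2.8655*r^2 + 0.582*r - 11.4155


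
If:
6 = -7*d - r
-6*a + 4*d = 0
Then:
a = -2*r/21 - 4/7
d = -r/7 - 6/7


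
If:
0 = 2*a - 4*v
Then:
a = 2*v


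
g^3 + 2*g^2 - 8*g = g*(g - 2)*(g + 4)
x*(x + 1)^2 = x^3 + 2*x^2 + x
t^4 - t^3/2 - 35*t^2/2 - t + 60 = (t - 4)*(t - 2)*(t + 5/2)*(t + 3)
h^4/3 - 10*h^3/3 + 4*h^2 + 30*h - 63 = (h/3 + 1)*(h - 7)*(h - 3)^2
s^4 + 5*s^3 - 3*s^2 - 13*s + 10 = (s - 1)^2*(s + 2)*(s + 5)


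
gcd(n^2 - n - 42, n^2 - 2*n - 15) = 1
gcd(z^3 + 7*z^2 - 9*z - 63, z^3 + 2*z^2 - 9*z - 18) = z^2 - 9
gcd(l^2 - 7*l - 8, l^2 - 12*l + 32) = l - 8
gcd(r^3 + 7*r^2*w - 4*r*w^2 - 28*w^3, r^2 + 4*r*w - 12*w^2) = r - 2*w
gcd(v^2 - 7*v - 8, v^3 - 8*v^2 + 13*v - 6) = 1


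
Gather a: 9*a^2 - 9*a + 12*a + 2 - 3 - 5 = 9*a^2 + 3*a - 6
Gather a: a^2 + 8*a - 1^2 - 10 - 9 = a^2 + 8*a - 20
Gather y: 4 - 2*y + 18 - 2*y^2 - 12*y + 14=-2*y^2 - 14*y + 36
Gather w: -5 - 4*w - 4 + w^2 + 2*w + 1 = w^2 - 2*w - 8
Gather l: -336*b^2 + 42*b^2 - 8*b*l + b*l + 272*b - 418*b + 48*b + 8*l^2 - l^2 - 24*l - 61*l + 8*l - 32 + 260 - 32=-294*b^2 - 98*b + 7*l^2 + l*(-7*b - 77) + 196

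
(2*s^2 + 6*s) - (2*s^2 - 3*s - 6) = 9*s + 6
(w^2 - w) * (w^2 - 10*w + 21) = w^4 - 11*w^3 + 31*w^2 - 21*w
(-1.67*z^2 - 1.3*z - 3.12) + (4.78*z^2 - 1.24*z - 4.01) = 3.11*z^2 - 2.54*z - 7.13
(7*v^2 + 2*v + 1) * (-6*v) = -42*v^3 - 12*v^2 - 6*v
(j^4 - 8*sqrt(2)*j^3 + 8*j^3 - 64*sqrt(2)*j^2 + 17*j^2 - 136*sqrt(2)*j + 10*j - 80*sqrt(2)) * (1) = j^4 - 8*sqrt(2)*j^3 + 8*j^3 - 64*sqrt(2)*j^2 + 17*j^2 - 136*sqrt(2)*j + 10*j - 80*sqrt(2)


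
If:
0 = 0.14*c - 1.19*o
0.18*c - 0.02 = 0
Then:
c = 0.11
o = 0.01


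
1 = 1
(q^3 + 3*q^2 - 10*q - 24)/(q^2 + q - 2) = (q^2 + q - 12)/(q - 1)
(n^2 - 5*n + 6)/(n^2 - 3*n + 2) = (n - 3)/(n - 1)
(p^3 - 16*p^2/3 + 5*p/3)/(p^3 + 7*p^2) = (3*p^2 - 16*p + 5)/(3*p*(p + 7))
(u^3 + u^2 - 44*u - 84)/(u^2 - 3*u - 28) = (u^2 + 8*u + 12)/(u + 4)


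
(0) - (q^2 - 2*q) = -q^2 + 2*q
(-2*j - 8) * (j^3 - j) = -2*j^4 - 8*j^3 + 2*j^2 + 8*j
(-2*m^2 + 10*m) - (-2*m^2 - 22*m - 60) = 32*m + 60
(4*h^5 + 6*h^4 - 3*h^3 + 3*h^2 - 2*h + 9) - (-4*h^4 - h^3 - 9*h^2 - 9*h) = 4*h^5 + 10*h^4 - 2*h^3 + 12*h^2 + 7*h + 9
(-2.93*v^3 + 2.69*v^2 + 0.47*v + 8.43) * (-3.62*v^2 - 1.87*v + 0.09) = 10.6066*v^5 - 4.2587*v^4 - 6.9954*v^3 - 31.1534*v^2 - 15.7218*v + 0.7587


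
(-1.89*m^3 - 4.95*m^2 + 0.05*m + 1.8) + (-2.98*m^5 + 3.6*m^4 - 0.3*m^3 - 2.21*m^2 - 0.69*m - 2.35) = -2.98*m^5 + 3.6*m^4 - 2.19*m^3 - 7.16*m^2 - 0.64*m - 0.55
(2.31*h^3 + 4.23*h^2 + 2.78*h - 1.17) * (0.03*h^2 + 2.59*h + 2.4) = 0.0693*h^5 + 6.1098*h^4 + 16.5831*h^3 + 17.3171*h^2 + 3.6417*h - 2.808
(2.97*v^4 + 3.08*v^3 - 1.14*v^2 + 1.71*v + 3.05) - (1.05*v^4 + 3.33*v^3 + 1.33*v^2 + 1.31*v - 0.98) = 1.92*v^4 - 0.25*v^3 - 2.47*v^2 + 0.4*v + 4.03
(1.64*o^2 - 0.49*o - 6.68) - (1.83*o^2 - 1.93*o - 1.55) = -0.19*o^2 + 1.44*o - 5.13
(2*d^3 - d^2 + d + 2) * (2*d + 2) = 4*d^4 + 2*d^3 + 6*d + 4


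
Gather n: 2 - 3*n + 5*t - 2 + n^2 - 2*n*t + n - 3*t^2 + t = n^2 + n*(-2*t - 2) - 3*t^2 + 6*t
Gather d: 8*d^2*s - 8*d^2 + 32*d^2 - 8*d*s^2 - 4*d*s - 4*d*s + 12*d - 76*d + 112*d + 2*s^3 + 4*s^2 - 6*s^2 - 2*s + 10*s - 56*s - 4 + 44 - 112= d^2*(8*s + 24) + d*(-8*s^2 - 8*s + 48) + 2*s^3 - 2*s^2 - 48*s - 72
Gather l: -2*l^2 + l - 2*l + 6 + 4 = -2*l^2 - l + 10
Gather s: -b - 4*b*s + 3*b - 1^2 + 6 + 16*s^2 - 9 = -4*b*s + 2*b + 16*s^2 - 4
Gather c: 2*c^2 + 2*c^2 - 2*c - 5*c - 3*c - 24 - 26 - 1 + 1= 4*c^2 - 10*c - 50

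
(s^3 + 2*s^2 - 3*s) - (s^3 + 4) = 2*s^2 - 3*s - 4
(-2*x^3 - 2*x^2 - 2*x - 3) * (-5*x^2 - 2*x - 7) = 10*x^5 + 14*x^4 + 28*x^3 + 33*x^2 + 20*x + 21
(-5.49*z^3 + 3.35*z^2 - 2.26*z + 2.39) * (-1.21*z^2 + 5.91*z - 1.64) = 6.6429*z^5 - 36.4994*z^4 + 31.5367*z^3 - 21.7425*z^2 + 17.8313*z - 3.9196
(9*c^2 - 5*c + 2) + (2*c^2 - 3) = 11*c^2 - 5*c - 1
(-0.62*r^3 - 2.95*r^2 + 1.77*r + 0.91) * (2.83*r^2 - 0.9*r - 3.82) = -1.7546*r^5 - 7.7905*r^4 + 10.0325*r^3 + 12.2513*r^2 - 7.5804*r - 3.4762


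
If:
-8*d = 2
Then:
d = -1/4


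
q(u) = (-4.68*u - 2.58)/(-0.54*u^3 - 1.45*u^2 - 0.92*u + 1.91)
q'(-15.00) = 0.01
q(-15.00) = 0.04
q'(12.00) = -0.01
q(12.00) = 0.05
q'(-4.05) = 0.56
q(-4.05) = 0.92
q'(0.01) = -3.15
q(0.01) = -1.38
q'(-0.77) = -2.42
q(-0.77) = 0.51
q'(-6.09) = 0.13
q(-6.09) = 0.34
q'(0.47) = -14.66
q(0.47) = -4.34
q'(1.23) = -7.94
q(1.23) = 3.44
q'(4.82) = -0.09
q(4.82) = 0.26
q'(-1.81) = -0.91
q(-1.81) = 2.91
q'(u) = (-4.68*u - 2.58)*(1.62*u^2 + 2.9*u + 0.92)/(-0.54*u^3 - 1.45*u^2 - 0.92*u + 1.91)^2 - 4.68/(-0.54*u^3 - 1.45*u^2 - 0.92*u + 1.91) = (2.5272*u^3 + 6.786*u^2 + 4.3056*u - (4.68*u + 2.58)*(1.62*u^2 + 2.9*u + 0.92) - 8.9388)/(0.54*u^3 + 1.45*u^2 + 0.92*u - 1.91)^2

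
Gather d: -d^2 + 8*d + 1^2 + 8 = -d^2 + 8*d + 9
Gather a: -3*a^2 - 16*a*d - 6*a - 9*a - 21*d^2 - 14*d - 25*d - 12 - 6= -3*a^2 + a*(-16*d - 15) - 21*d^2 - 39*d - 18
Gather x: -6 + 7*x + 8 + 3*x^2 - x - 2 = 3*x^2 + 6*x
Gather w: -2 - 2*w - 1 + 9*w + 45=7*w + 42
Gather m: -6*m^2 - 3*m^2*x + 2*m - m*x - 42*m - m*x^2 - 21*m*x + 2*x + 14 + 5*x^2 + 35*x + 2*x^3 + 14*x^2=m^2*(-3*x - 6) + m*(-x^2 - 22*x - 40) + 2*x^3 + 19*x^2 + 37*x + 14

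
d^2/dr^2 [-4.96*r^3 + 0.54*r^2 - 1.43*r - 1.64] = 1.08 - 29.76*r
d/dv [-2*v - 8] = -2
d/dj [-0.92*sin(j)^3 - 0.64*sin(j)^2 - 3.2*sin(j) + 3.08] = (-1.28*sin(j) + 1.38*cos(2*j) - 4.58)*cos(j)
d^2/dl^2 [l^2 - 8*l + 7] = 2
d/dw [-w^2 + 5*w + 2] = 5 - 2*w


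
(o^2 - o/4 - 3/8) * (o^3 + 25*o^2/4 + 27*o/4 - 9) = o^5 + 6*o^4 + 77*o^3/16 - 417*o^2/32 - 9*o/32 + 27/8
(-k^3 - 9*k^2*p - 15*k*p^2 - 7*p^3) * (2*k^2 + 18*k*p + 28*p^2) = -2*k^5 - 36*k^4*p - 220*k^3*p^2 - 536*k^2*p^3 - 546*k*p^4 - 196*p^5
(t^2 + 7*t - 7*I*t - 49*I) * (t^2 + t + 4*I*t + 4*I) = t^4 + 8*t^3 - 3*I*t^3 + 35*t^2 - 24*I*t^2 + 224*t - 21*I*t + 196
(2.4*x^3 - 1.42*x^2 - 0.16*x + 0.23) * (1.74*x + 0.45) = 4.176*x^4 - 1.3908*x^3 - 0.9174*x^2 + 0.3282*x + 0.1035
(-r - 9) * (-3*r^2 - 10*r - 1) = 3*r^3 + 37*r^2 + 91*r + 9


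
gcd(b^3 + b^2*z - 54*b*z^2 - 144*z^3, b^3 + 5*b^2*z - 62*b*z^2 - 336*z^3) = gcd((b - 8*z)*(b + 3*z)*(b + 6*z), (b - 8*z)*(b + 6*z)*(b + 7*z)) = -b^2 + 2*b*z + 48*z^2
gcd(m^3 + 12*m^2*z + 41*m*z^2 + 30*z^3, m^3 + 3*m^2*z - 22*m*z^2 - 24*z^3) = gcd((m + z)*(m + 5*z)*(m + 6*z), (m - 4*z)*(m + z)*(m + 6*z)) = m^2 + 7*m*z + 6*z^2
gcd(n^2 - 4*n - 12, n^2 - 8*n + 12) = n - 6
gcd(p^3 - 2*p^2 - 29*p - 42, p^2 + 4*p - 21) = 1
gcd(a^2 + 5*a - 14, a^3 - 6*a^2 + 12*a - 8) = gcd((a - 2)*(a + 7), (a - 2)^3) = a - 2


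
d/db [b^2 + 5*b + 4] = 2*b + 5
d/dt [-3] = 0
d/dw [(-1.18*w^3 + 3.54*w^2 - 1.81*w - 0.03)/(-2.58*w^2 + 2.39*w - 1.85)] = (3.0444*w^4 - 5.6404*w^3 + 10.3398*w^2 - 13.2528*w + 3.4202)/(6.6564*w^4 - 12.3324*w^3 + 15.2581*w^2 - 8.843*w + 3.4225)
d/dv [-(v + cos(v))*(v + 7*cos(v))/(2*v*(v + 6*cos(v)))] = (v^3*sin(v) + 7*v^2*sin(2*v)/2 + v^2*cos(v) + 21*v*sin(v)*cos(v)^2 + 7*v*cos(v)^2 + 21*cos(v)^3)/(v^2*(v + 6*cos(v))^2)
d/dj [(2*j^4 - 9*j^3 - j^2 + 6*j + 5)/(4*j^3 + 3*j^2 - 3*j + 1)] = (8*j^6 + 12*j^5 - 41*j^4 + 14*j^3 - 102*j^2 - 32*j + 21)/(16*j^6 + 24*j^5 - 15*j^4 - 10*j^3 + 15*j^2 - 6*j + 1)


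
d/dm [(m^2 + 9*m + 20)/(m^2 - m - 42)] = 2*(-5*m^2 - 62*m - 179)/(m^4 - 2*m^3 - 83*m^2 + 84*m + 1764)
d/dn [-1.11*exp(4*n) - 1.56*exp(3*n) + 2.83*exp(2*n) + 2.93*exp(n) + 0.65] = (-4.44*exp(3*n) - 4.68*exp(2*n) + 5.66*exp(n) + 2.93)*exp(n)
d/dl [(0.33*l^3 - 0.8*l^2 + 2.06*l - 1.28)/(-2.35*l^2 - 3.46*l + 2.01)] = (-0.7755*l^4 - 2.2836*l^3 + 9.5989*l^2 - 9.232*l - 0.2882)/(5.5225*l^4 + 16.262*l^3 + 2.5246*l^2 - 13.9092*l + 4.0401)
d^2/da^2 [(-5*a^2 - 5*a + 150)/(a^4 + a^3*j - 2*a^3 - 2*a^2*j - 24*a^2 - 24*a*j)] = 10*(a^2*(-a^3 - a^2*j + 2*a^2 + 2*a*j + 24*a + 24*j)^2 - a*((2*a + 1)*(-4*a^3 - 3*a^2*j + 6*a^2 + 4*a*j + 48*a + 24*j) + (a^2 + a - 30)*(-6*a^2 - 3*a*j + 6*a + 2*j + 24))*(-a^3 - a^2*j + 2*a^2 + 2*a*j + 24*a + 24*j) + (a^2 + a - 30)*(-4*a^3 - 3*a^2*j + 6*a^2 + 4*a*j + 48*a + 24*j)^2)/(a^3*(-a^3 - a^2*j + 2*a^2 + 2*a*j + 24*a + 24*j)^3)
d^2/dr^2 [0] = 0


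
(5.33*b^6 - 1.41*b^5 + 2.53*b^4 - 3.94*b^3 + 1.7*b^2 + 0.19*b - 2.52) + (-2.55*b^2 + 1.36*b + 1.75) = 5.33*b^6 - 1.41*b^5 + 2.53*b^4 - 3.94*b^3 - 0.85*b^2 + 1.55*b - 0.77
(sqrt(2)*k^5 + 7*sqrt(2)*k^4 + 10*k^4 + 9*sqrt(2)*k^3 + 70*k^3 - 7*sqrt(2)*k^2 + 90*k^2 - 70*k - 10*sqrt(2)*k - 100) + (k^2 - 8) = sqrt(2)*k^5 + 7*sqrt(2)*k^4 + 10*k^4 + 9*sqrt(2)*k^3 + 70*k^3 - 7*sqrt(2)*k^2 + 91*k^2 - 70*k - 10*sqrt(2)*k - 108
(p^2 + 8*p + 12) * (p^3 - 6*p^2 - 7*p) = p^5 + 2*p^4 - 43*p^3 - 128*p^2 - 84*p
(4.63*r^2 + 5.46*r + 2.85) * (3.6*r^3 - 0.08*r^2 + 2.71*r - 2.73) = 16.668*r^5 + 19.2856*r^4 + 22.3705*r^3 + 1.9287*r^2 - 7.1823*r - 7.7805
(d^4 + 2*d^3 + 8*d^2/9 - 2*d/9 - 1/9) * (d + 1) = d^5 + 3*d^4 + 26*d^3/9 + 2*d^2/3 - d/3 - 1/9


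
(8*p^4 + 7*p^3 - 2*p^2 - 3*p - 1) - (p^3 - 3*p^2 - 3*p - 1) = 8*p^4 + 6*p^3 + p^2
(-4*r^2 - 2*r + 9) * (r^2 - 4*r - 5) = -4*r^4 + 14*r^3 + 37*r^2 - 26*r - 45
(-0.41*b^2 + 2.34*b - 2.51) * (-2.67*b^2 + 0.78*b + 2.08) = 1.0947*b^4 - 6.5676*b^3 + 7.6741*b^2 + 2.9094*b - 5.2208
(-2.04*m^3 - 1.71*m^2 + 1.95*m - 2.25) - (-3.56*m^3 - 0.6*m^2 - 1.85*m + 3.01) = 1.52*m^3 - 1.11*m^2 + 3.8*m - 5.26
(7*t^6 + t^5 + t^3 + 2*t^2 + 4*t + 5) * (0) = 0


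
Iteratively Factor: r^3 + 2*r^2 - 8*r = (r - 2)*(r^2 + 4*r) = r*(r - 2)*(r + 4)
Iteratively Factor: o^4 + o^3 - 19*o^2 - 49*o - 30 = (o - 5)*(o^3 + 6*o^2 + 11*o + 6) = (o - 5)*(o + 3)*(o^2 + 3*o + 2) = (o - 5)*(o + 2)*(o + 3)*(o + 1)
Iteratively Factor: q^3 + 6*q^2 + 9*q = (q + 3)*(q^2 + 3*q) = q*(q + 3)*(q + 3)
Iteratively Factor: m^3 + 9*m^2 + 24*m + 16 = (m + 1)*(m^2 + 8*m + 16) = (m + 1)*(m + 4)*(m + 4)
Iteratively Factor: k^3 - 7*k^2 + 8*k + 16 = (k - 4)*(k^2 - 3*k - 4) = (k - 4)^2*(k + 1)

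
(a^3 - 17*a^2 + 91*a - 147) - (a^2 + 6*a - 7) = a^3 - 18*a^2 + 85*a - 140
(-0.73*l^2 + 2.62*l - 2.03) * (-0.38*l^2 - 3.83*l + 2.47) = 0.2774*l^4 + 1.8003*l^3 - 11.0663*l^2 + 14.2463*l - 5.0141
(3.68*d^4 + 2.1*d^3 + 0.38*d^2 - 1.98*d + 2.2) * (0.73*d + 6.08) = 2.6864*d^5 + 23.9074*d^4 + 13.0454*d^3 + 0.865*d^2 - 10.4324*d + 13.376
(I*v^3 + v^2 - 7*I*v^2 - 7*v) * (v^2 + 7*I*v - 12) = I*v^5 - 6*v^4 - 7*I*v^4 + 42*v^3 - 5*I*v^3 - 12*v^2 + 35*I*v^2 + 84*v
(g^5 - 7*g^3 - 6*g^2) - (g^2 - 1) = g^5 - 7*g^3 - 7*g^2 + 1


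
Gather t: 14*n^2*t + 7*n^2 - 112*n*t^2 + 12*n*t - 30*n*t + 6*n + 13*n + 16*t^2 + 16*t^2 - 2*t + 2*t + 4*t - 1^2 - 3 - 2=7*n^2 + 19*n + t^2*(32 - 112*n) + t*(14*n^2 - 18*n + 4) - 6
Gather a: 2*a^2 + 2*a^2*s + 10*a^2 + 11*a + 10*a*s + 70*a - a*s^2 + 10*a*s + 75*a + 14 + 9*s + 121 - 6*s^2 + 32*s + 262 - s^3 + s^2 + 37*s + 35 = a^2*(2*s + 12) + a*(-s^2 + 20*s + 156) - s^3 - 5*s^2 + 78*s + 432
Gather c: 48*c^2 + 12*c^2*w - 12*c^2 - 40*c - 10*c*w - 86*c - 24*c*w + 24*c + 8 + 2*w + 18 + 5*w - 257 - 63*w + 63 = c^2*(12*w + 36) + c*(-34*w - 102) - 56*w - 168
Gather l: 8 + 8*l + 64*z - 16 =8*l + 64*z - 8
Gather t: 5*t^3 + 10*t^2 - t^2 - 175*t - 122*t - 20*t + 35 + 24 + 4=5*t^3 + 9*t^2 - 317*t + 63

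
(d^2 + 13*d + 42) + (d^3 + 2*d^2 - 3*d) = d^3 + 3*d^2 + 10*d + 42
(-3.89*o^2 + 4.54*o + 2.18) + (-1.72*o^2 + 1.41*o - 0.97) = -5.61*o^2 + 5.95*o + 1.21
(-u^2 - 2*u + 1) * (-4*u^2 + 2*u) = 4*u^4 + 6*u^3 - 8*u^2 + 2*u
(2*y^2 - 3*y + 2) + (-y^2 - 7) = y^2 - 3*y - 5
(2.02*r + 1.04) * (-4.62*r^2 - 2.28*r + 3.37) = -9.3324*r^3 - 9.4104*r^2 + 4.4362*r + 3.5048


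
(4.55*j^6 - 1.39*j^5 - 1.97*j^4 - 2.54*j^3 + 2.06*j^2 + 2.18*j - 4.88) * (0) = 0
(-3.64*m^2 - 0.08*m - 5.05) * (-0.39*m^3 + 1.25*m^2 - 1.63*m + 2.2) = 1.4196*m^5 - 4.5188*m^4 + 7.8027*m^3 - 14.1901*m^2 + 8.0555*m - 11.11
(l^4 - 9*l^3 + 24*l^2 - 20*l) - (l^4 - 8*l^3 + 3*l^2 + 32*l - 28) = -l^3 + 21*l^2 - 52*l + 28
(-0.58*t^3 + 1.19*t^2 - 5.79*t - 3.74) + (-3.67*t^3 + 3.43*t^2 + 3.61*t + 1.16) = -4.25*t^3 + 4.62*t^2 - 2.18*t - 2.58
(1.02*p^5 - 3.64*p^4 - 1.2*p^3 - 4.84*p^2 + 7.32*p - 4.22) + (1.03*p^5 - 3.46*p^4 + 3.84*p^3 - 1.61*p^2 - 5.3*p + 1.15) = 2.05*p^5 - 7.1*p^4 + 2.64*p^3 - 6.45*p^2 + 2.02*p - 3.07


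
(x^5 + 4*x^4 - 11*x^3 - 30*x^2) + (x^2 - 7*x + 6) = x^5 + 4*x^4 - 11*x^3 - 29*x^2 - 7*x + 6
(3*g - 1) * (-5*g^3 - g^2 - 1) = -15*g^4 + 2*g^3 + g^2 - 3*g + 1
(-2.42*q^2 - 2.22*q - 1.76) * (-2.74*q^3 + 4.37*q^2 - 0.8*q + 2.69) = 6.6308*q^5 - 4.4926*q^4 - 2.943*q^3 - 12.425*q^2 - 4.5638*q - 4.7344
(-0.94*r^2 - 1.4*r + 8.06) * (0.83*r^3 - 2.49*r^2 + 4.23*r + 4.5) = -0.7802*r^5 + 1.1786*r^4 + 6.1996*r^3 - 30.2214*r^2 + 27.7938*r + 36.27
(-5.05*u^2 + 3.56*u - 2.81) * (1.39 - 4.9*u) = 24.745*u^3 - 24.4635*u^2 + 18.7174*u - 3.9059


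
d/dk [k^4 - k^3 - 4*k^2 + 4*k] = 4*k^3 - 3*k^2 - 8*k + 4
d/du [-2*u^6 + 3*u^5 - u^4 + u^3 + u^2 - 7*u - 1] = -12*u^5 + 15*u^4 - 4*u^3 + 3*u^2 + 2*u - 7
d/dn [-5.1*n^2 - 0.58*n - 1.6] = -10.2*n - 0.58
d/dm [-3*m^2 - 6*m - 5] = -6*m - 6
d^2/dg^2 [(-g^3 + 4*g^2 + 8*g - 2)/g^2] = 4*(4*g - 3)/g^4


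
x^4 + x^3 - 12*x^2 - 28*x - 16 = (x - 4)*(x + 1)*(x + 2)^2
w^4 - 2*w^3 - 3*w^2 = w^2*(w - 3)*(w + 1)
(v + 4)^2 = v^2 + 8*v + 16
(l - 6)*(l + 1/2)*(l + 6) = l^3 + l^2/2 - 36*l - 18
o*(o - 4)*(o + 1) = o^3 - 3*o^2 - 4*o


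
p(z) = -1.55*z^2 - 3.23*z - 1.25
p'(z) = -3.1*z - 3.23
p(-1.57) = 0.00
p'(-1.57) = 1.64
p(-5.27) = -27.28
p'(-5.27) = 13.11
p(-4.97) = -23.48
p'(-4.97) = 12.18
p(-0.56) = 0.07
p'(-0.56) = -1.49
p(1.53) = -9.82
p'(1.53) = -7.97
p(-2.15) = -1.47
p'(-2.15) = 3.44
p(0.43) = -2.93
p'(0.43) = -4.56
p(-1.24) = 0.37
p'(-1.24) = 0.61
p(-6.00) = -37.67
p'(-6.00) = 15.37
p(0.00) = -1.25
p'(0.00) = -3.23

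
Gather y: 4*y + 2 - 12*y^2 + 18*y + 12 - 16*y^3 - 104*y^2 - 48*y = -16*y^3 - 116*y^2 - 26*y + 14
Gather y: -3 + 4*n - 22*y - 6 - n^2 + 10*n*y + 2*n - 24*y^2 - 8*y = -n^2 + 6*n - 24*y^2 + y*(10*n - 30) - 9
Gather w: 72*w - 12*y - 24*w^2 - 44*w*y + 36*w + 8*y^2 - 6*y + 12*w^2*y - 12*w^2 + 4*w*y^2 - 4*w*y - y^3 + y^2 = w^2*(12*y - 36) + w*(4*y^2 - 48*y + 108) - y^3 + 9*y^2 - 18*y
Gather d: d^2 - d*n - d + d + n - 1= d^2 - d*n + n - 1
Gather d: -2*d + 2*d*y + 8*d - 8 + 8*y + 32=d*(2*y + 6) + 8*y + 24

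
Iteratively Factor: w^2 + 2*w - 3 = (w + 3)*(w - 1)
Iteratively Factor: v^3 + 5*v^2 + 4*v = (v + 4)*(v^2 + v) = v*(v + 4)*(v + 1)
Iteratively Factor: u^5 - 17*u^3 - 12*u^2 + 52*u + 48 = (u - 4)*(u^4 + 4*u^3 - u^2 - 16*u - 12) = (u - 4)*(u - 2)*(u^3 + 6*u^2 + 11*u + 6) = (u - 4)*(u - 2)*(u + 1)*(u^2 + 5*u + 6) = (u - 4)*(u - 2)*(u + 1)*(u + 3)*(u + 2)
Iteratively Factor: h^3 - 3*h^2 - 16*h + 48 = (h + 4)*(h^2 - 7*h + 12) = (h - 3)*(h + 4)*(h - 4)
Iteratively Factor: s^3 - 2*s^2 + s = (s - 1)*(s^2 - s) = s*(s - 1)*(s - 1)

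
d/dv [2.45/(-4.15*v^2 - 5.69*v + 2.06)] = (20.335*v + 13.9405)/(4.15*v^2 + 5.69*v - 2.06)^2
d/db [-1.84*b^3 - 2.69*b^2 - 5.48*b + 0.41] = -5.52*b^2 - 5.38*b - 5.48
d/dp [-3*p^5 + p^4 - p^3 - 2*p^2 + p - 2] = -15*p^4 + 4*p^3 - 3*p^2 - 4*p + 1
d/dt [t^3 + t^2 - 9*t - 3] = 3*t^2 + 2*t - 9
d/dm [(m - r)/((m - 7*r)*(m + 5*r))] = ((-m + r)*(m - 7*r) + (-m + r)*(m + 5*r) + (m - 7*r)*(m + 5*r))/((m - 7*r)^2*(m + 5*r)^2)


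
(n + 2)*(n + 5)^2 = n^3 + 12*n^2 + 45*n + 50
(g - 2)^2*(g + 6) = g^3 + 2*g^2 - 20*g + 24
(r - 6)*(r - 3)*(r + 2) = r^3 - 7*r^2 + 36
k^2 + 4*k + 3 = (k + 1)*(k + 3)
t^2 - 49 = (t - 7)*(t + 7)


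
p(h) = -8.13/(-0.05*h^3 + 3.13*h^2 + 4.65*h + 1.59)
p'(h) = -8.13*(0.15*h^2 - 6.26*h - 4.65)/(-0.05*h^3 + 3.13*h^2 + 4.65*h + 1.59)^2 = (-1.2195*h^2 + 50.8938*h + 37.8045)/(-0.05*h^3 + 3.13*h^2 + 4.65*h + 1.59)^2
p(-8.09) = -0.04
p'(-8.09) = -0.01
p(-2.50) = -0.79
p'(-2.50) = -0.91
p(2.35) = -0.28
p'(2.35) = 0.18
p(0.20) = -3.07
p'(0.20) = 6.85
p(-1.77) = -2.36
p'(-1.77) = -4.73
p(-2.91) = -0.51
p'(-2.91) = -0.48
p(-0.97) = -115.89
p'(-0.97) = -2582.73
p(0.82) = -1.09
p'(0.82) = 1.41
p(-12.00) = -0.02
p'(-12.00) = -0.00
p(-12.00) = -0.02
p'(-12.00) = -0.00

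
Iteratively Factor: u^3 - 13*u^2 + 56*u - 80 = (u - 4)*(u^2 - 9*u + 20) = (u - 5)*(u - 4)*(u - 4)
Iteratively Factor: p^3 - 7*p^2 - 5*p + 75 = (p - 5)*(p^2 - 2*p - 15) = (p - 5)^2*(p + 3)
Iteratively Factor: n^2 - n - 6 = (n + 2)*(n - 3)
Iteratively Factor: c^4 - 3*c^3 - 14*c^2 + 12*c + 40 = (c - 5)*(c^3 + 2*c^2 - 4*c - 8) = (c - 5)*(c - 2)*(c^2 + 4*c + 4) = (c - 5)*(c - 2)*(c + 2)*(c + 2)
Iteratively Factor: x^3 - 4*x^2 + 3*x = (x)*(x^2 - 4*x + 3) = x*(x - 1)*(x - 3)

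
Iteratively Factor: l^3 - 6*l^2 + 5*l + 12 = (l + 1)*(l^2 - 7*l + 12) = (l - 3)*(l + 1)*(l - 4)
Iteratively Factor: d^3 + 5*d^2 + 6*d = (d)*(d^2 + 5*d + 6) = d*(d + 2)*(d + 3)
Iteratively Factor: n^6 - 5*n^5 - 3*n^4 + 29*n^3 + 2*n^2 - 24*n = (n - 3)*(n^5 - 2*n^4 - 9*n^3 + 2*n^2 + 8*n) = (n - 3)*(n + 1)*(n^4 - 3*n^3 - 6*n^2 + 8*n) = (n - 3)*(n + 1)*(n + 2)*(n^3 - 5*n^2 + 4*n) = (n - 4)*(n - 3)*(n + 1)*(n + 2)*(n^2 - n) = (n - 4)*(n - 3)*(n - 1)*(n + 1)*(n + 2)*(n)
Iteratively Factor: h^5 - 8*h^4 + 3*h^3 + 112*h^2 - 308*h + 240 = (h - 5)*(h^4 - 3*h^3 - 12*h^2 + 52*h - 48) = (h - 5)*(h - 3)*(h^3 - 12*h + 16) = (h - 5)*(h - 3)*(h + 4)*(h^2 - 4*h + 4) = (h - 5)*(h - 3)*(h - 2)*(h + 4)*(h - 2)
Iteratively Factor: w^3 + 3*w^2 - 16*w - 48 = (w + 3)*(w^2 - 16) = (w - 4)*(w + 3)*(w + 4)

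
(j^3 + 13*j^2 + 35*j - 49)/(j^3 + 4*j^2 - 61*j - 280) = (j^2 + 6*j - 7)/(j^2 - 3*j - 40)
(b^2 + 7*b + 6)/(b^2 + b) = (b + 6)/b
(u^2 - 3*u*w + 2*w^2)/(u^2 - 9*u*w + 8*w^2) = (u - 2*w)/(u - 8*w)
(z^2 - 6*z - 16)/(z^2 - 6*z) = (z^2 - 6*z - 16)/(z*(z - 6))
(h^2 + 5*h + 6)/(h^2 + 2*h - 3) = (h + 2)/(h - 1)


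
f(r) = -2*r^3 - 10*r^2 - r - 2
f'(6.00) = -337.00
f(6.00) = -800.00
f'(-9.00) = -307.00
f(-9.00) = 655.00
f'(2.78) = -102.97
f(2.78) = -125.03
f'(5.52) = -294.22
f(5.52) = -648.62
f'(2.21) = -74.50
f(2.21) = -74.64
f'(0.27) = -6.84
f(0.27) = -3.04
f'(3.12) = -121.81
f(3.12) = -163.21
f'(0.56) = -14.08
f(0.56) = -6.05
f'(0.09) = -2.85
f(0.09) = -2.17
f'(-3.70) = -9.14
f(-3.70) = -33.89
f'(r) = -6*r^2 - 20*r - 1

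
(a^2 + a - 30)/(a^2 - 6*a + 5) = (a + 6)/(a - 1)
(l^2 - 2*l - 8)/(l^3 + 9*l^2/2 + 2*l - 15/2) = 2*(l^2 - 2*l - 8)/(2*l^3 + 9*l^2 + 4*l - 15)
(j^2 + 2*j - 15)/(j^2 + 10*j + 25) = (j - 3)/(j + 5)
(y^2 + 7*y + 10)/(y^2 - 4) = (y + 5)/(y - 2)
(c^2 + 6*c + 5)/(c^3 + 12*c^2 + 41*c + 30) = 1/(c + 6)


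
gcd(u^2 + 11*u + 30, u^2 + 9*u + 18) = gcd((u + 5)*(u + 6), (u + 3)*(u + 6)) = u + 6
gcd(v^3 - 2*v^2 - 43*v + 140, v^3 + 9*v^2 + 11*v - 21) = v + 7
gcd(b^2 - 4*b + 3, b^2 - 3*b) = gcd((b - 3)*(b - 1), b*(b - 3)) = b - 3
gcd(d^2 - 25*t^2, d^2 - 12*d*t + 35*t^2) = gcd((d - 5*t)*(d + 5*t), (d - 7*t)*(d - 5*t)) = -d + 5*t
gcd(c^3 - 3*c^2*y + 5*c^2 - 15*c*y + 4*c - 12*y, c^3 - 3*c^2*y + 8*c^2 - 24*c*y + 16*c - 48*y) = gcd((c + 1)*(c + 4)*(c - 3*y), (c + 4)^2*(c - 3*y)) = -c^2 + 3*c*y - 4*c + 12*y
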